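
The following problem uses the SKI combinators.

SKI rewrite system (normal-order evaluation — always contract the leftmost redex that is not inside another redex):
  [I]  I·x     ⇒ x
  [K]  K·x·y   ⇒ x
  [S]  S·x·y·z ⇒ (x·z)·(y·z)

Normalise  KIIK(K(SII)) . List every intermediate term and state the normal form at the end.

Answer: normal form = K(K(SII))  (in 2 steps)

Derivation:
  start: KIIK(K(SII))
  [1] IK(K(SII))
  [2] K(K(SII))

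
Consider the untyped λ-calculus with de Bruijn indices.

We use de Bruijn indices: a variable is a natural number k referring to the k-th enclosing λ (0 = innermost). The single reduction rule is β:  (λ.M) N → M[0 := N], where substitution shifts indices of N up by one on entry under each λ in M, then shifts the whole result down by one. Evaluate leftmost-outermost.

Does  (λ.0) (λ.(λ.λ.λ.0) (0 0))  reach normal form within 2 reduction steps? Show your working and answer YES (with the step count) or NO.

Answer: YES — reaches normal form λ.λ.λ.0 in 2 ≤ 2 steps

Reduction:
  start: (λ.0) (λ.(λ.λ.λ.0) (0 0))
  [1] λ.(λ.λ.λ.0) (0 0)
  [2] λ.λ.λ.0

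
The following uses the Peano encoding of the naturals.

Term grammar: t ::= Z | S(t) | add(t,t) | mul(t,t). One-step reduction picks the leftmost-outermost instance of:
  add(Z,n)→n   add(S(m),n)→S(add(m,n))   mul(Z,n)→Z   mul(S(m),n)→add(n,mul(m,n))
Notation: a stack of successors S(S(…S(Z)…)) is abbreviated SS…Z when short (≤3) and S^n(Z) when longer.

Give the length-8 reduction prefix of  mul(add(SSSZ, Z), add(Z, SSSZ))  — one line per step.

  start: mul(add(SSSZ, Z), add(Z, SSSZ))
  →1  mul(S(add(SSZ, Z)), add(Z, SSSZ))
  →2  add(add(Z, SSSZ), mul(add(SSZ, Z), add(Z, SSSZ)))
  →3  add(SSSZ, mul(add(SSZ, Z), add(Z, SSSZ)))
  →4  S(add(SSZ, mul(add(SSZ, Z), add(Z, SSSZ))))
  →5  S(S(add(SZ, mul(add(SSZ, Z), add(Z, SSSZ)))))
  →6  S(S(S(add(Z, mul(add(SSZ, Z), add(Z, SSSZ))))))
  →7  S(S(S(mul(add(SSZ, Z), add(Z, SSSZ)))))
  →8  S(S(S(mul(S(add(SZ, Z)), add(Z, SSSZ)))))

Answer: after 8 steps: S(S(S(mul(S(add(SZ, Z)), add(Z, SSSZ)))))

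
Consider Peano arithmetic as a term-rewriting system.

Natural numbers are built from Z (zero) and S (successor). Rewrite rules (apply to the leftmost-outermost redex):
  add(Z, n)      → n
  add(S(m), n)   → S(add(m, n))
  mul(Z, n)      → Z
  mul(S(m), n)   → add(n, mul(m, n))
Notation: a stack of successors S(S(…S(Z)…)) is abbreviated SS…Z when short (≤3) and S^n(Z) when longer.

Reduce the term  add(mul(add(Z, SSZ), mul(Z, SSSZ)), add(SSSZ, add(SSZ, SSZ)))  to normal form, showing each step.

Answer: normal form = S^7(Z)  (in 16 steps)

Working:
  start: add(mul(add(Z, SSZ), mul(Z, SSSZ)), add(SSSZ, add(SSZ, SSZ)))
  [1] add(mul(SSZ, mul(Z, SSSZ)), add(SSSZ, add(SSZ, SSZ)))
  [2] add(add(mul(Z, SSSZ), mul(SZ, mul(Z, SSSZ))), add(SSSZ, add(SSZ, SSZ)))
  [3] add(add(Z, mul(SZ, mul(Z, SSSZ))), add(SSSZ, add(SSZ, SSZ)))
  [4] add(mul(SZ, mul(Z, SSSZ)), add(SSSZ, add(SSZ, SSZ)))
  [5] add(add(mul(Z, SSSZ), mul(Z, mul(Z, SSSZ))), add(SSSZ, add(SSZ, SSZ)))
  [6] add(add(Z, mul(Z, mul(Z, SSSZ))), add(SSSZ, add(SSZ, SSZ)))
  [7] add(mul(Z, mul(Z, SSSZ)), add(SSSZ, add(SSZ, SSZ)))
  [8] add(Z, add(SSSZ, add(SSZ, SSZ)))
  [9] add(SSSZ, add(SSZ, SSZ))
  [10] S(add(SSZ, add(SSZ, SSZ)))
  [11] S(S(add(SZ, add(SSZ, SSZ))))
  [12] S(S(S(add(Z, add(SSZ, SSZ)))))
  [13] S(S(S(add(SSZ, SSZ))))
  [14] S(S(S(S(add(SZ, SSZ)))))
  [15] S(S(S(S(S(add(Z, SSZ))))))
  [16] S^7(Z)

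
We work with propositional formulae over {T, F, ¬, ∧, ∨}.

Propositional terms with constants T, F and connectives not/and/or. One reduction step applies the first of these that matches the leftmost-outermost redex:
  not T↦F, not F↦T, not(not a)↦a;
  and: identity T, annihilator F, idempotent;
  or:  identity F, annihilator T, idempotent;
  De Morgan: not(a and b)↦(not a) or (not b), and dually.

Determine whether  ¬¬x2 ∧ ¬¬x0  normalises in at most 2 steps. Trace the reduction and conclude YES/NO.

Answer: YES — reaches normal form x2 ∧ x0 in 2 ≤ 2 steps

Reduction:
  start: ¬¬x2 ∧ ¬¬x0
  [1] x2 ∧ ¬¬x0
  [2] x2 ∧ x0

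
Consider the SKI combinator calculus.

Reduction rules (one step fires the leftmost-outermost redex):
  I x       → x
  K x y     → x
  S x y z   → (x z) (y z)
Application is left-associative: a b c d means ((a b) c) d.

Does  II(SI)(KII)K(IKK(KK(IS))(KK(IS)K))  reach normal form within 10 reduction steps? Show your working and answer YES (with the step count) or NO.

  start: II(SI)(KII)K(IKK(KK(IS))(KK(IS)K))
  →1  I(SI)(KII)K(IKK(KK(IS))(KK(IS)K))
  →2  SI(KII)K(IKK(KK(IS))(KK(IS)K))
  →3  IK(KIIK)(IKK(KK(IS))(KK(IS)K))
  →4  K(KIIK)(IKK(KK(IS))(KK(IS)K))
  →5  KIIK
  →6  IK
  →7  K

Answer: YES — reaches normal form K in 7 ≤ 10 steps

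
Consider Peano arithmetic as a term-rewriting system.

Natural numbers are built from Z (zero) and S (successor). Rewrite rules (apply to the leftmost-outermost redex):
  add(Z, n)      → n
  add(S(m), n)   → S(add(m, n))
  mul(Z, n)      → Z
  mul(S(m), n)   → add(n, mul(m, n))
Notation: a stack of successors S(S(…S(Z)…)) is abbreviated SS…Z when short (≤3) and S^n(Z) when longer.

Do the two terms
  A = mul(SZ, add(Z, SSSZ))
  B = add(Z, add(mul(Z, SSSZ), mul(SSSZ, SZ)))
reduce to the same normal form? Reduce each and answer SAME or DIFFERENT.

Term A:
  start: mul(SZ, add(Z, SSSZ))
  step 1: add(add(Z, SSSZ), mul(Z, add(Z, SSSZ)))
  step 2: add(SSSZ, mul(Z, add(Z, SSSZ)))
  step 3: S(add(SSZ, mul(Z, add(Z, SSSZ))))
  step 4: S(S(add(SZ, mul(Z, add(Z, SSSZ)))))
  step 5: S(S(S(add(Z, mul(Z, add(Z, SSSZ))))))
  step 6: S(S(S(mul(Z, add(Z, SSSZ)))))
  step 7: SSSZ

Term B:
  start: add(Z, add(mul(Z, SSSZ), mul(SSSZ, SZ)))
  step 1: add(mul(Z, SSSZ), mul(SSSZ, SZ))
  step 2: add(Z, mul(SSSZ, SZ))
  step 3: mul(SSSZ, SZ)
  step 4: add(SZ, mul(SSZ, SZ))
  step 5: S(add(Z, mul(SSZ, SZ)))
  step 6: S(mul(SSZ, SZ))
  step 7: S(add(SZ, mul(SZ, SZ)))
  step 8: S(S(add(Z, mul(SZ, SZ))))
  step 9: S(S(mul(SZ, SZ)))
  step 10: S(S(add(SZ, mul(Z, SZ))))
  step 11: S(S(S(add(Z, mul(Z, SZ)))))
  step 12: S(S(S(mul(Z, SZ))))
  step 13: SSSZ

Answer: SAME — A ⇓ SSSZ, B ⇓ SSSZ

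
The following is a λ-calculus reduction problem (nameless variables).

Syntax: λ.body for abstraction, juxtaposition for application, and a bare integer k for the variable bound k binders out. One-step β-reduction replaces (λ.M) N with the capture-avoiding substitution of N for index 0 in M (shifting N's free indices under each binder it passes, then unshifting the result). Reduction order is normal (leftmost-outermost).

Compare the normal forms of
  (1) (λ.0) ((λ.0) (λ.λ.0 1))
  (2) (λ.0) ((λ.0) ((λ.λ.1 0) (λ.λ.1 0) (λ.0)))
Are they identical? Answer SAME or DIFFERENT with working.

Answer: DIFFERENT — A ⇓ λ.λ.0 1, B ⇓ λ.0

Working:
Term A:
  start: (λ.0) ((λ.0) (λ.λ.0 1))
  step 1: (λ.0) (λ.λ.0 1)
  step 2: λ.λ.0 1

Term B:
  start: (λ.0) ((λ.0) ((λ.λ.1 0) (λ.λ.1 0) (λ.0)))
  step 1: (λ.0) ((λ.λ.1 0) (λ.λ.1 0) (λ.0))
  step 2: (λ.λ.1 0) (λ.λ.1 0) (λ.0)
  step 3: (λ.(λ.λ.1 0) 0) (λ.0)
  step 4: (λ.λ.1 0) (λ.0)
  step 5: λ.(λ.0) 0
  step 6: λ.0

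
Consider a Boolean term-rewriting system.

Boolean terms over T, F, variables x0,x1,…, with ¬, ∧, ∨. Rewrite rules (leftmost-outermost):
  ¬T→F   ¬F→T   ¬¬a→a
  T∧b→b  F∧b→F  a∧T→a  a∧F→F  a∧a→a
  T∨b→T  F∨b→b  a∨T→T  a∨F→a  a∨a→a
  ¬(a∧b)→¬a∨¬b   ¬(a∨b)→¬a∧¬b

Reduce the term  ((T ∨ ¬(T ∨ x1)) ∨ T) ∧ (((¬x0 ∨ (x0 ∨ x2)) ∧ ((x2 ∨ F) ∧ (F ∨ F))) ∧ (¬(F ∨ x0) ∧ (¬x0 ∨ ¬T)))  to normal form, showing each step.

  start: ((T ∨ ¬(T ∨ x1)) ∨ T) ∧ (((¬x0 ∨ (x0 ∨ x2)) ∧ ((x2 ∨ F) ∧ (F ∨ F))) ∧ (¬(F ∨ x0) ∧ (¬x0 ∨ ¬T)))
  step 1: T ∧ (((¬x0 ∨ (x0 ∨ x2)) ∧ ((x2 ∨ F) ∧ (F ∨ F))) ∧ (¬(F ∨ x0) ∧ (¬x0 ∨ ¬T)))
  step 2: ((¬x0 ∨ (x0 ∨ x2)) ∧ ((x2 ∨ F) ∧ (F ∨ F))) ∧ (¬(F ∨ x0) ∧ (¬x0 ∨ ¬T))
  step 3: ((¬x0 ∨ (x0 ∨ x2)) ∧ (x2 ∧ (F ∨ F))) ∧ (¬(F ∨ x0) ∧ (¬x0 ∨ ¬T))
  step 4: ((¬x0 ∨ (x0 ∨ x2)) ∧ (x2 ∧ F)) ∧ (¬(F ∨ x0) ∧ (¬x0 ∨ ¬T))
  step 5: ((¬x0 ∨ (x0 ∨ x2)) ∧ F) ∧ (¬(F ∨ x0) ∧ (¬x0 ∨ ¬T))
  step 6: F ∧ (¬(F ∨ x0) ∧ (¬x0 ∨ ¬T))
  step 7: F

Answer: normal form = F  (in 7 steps)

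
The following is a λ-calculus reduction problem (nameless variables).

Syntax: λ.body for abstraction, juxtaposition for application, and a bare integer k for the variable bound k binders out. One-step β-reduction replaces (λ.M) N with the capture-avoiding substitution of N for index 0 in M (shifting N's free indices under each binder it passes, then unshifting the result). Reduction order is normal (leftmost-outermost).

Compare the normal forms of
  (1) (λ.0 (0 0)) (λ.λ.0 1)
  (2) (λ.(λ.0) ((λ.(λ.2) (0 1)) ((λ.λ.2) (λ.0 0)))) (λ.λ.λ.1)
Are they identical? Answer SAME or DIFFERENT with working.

Answer: DIFFERENT — A ⇓ λ.0 (λ.0 (λ.λ.0 1)), B ⇓ λ.λ.λ.1

Derivation:
Term A:
  start: (λ.0 (0 0)) (λ.λ.0 1)
  [1] (λ.λ.0 1) ((λ.λ.0 1) (λ.λ.0 1))
  [2] λ.0 ((λ.λ.0 1) (λ.λ.0 1))
  [3] λ.0 (λ.0 (λ.λ.0 1))

Term B:
  start: (λ.(λ.0) ((λ.(λ.2) (0 1)) ((λ.λ.2) (λ.0 0)))) (λ.λ.λ.1)
  [1] (λ.0) ((λ.(λ.λ.λ.λ.1) (0 (λ.λ.λ.1))) ((λ.λ.λ.λ.λ.1) (λ.0 0)))
  [2] (λ.(λ.λ.λ.λ.1) (0 (λ.λ.λ.1))) ((λ.λ.λ.λ.λ.1) (λ.0 0))
  [3] (λ.λ.λ.λ.1) ((λ.λ.λ.λ.λ.1) (λ.0 0) (λ.λ.λ.1))
  [4] λ.λ.λ.1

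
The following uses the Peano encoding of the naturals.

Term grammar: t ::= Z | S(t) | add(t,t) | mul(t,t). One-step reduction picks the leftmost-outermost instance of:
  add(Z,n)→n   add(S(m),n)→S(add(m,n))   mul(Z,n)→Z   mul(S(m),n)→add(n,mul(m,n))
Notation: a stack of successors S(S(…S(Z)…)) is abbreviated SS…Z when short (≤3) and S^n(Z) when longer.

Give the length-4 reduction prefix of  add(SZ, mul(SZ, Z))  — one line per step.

Answer: after 4 steps: S(mul(Z, Z))

Reduction:
  start: add(SZ, mul(SZ, Z))
  step 1: S(add(Z, mul(SZ, Z)))
  step 2: S(mul(SZ, Z))
  step 3: S(add(Z, mul(Z, Z)))
  step 4: S(mul(Z, Z))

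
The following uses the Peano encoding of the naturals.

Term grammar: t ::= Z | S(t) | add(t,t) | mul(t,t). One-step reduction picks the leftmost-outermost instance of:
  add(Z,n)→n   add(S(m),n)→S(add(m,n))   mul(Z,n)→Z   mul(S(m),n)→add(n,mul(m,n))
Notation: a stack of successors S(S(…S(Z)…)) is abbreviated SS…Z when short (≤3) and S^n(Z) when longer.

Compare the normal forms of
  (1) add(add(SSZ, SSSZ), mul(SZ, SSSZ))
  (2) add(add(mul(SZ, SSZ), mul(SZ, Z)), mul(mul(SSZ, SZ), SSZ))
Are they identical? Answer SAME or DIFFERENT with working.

Answer: DIFFERENT — A ⇓ S^8(Z), B ⇓ S^6(Z)

Working:
Term A:
  start: add(add(SSZ, SSSZ), mul(SZ, SSSZ))
  [1] add(S(add(SZ, SSSZ)), mul(SZ, SSSZ))
  [2] S(add(add(SZ, SSSZ), mul(SZ, SSSZ)))
  [3] S(add(S(add(Z, SSSZ)), mul(SZ, SSSZ)))
  [4] S(S(add(add(Z, SSSZ), mul(SZ, SSSZ))))
  [5] S(S(add(SSSZ, mul(SZ, SSSZ))))
  [6] S(S(S(add(SSZ, mul(SZ, SSSZ)))))
  [7] S(S(S(S(add(SZ, mul(SZ, SSSZ))))))
  [8] S(S(S(S(S(add(Z, mul(SZ, SSSZ)))))))
  [9] S(S(S(S(S(mul(SZ, SSSZ))))))
  [10] S(S(S(S(S(add(SSSZ, mul(Z, SSSZ)))))))
  [11] S(S(S(S(S(S(add(SSZ, mul(Z, SSSZ))))))))
  [12] S(S(S(S(S(S(S(add(SZ, mul(Z, SSSZ)))))))))
  [13] S(S(S(S(S(S(S(S(add(Z, mul(Z, SSSZ))))))))))
  [14] S(S(S(S(S(S(S(S(mul(Z, SSSZ)))))))))
  [15] S^8(Z)

Term B:
  start: add(add(mul(SZ, SSZ), mul(SZ, Z)), mul(mul(SSZ, SZ), SSZ))
  [1] add(add(add(SSZ, mul(Z, SSZ)), mul(SZ, Z)), mul(mul(SSZ, SZ), SSZ))
  [2] add(add(S(add(SZ, mul(Z, SSZ))), mul(SZ, Z)), mul(mul(SSZ, SZ), SSZ))
  [3] add(S(add(add(SZ, mul(Z, SSZ)), mul(SZ, Z))), mul(mul(SSZ, SZ), SSZ))
  [4] S(add(add(add(SZ, mul(Z, SSZ)), mul(SZ, Z)), mul(mul(SSZ, SZ), SSZ)))
  [5] S(add(add(S(add(Z, mul(Z, SSZ))), mul(SZ, Z)), mul(mul(SSZ, SZ), SSZ)))
  [6] S(add(S(add(add(Z, mul(Z, SSZ)), mul(SZ, Z))), mul(mul(SSZ, SZ), SSZ)))
  [7] S(S(add(add(add(Z, mul(Z, SSZ)), mul(SZ, Z)), mul(mul(SSZ, SZ), SSZ))))
  [8] S(S(add(add(mul(Z, SSZ), mul(SZ, Z)), mul(mul(SSZ, SZ), SSZ))))
  [9] S(S(add(add(Z, mul(SZ, Z)), mul(mul(SSZ, SZ), SSZ))))
  [10] S(S(add(mul(SZ, Z), mul(mul(SSZ, SZ), SSZ))))
  [11] S(S(add(add(Z, mul(Z, Z)), mul(mul(SSZ, SZ), SSZ))))
  [12] S(S(add(mul(Z, Z), mul(mul(SSZ, SZ), SSZ))))
  [13] S(S(add(Z, mul(mul(SSZ, SZ), SSZ))))
  [14] S(S(mul(mul(SSZ, SZ), SSZ)))
  [15] S(S(mul(add(SZ, mul(SZ, SZ)), SSZ)))
  [16] S(S(mul(S(add(Z, mul(SZ, SZ))), SSZ)))
  [17] S(S(add(SSZ, mul(add(Z, mul(SZ, SZ)), SSZ))))
  [18] S(S(S(add(SZ, mul(add(Z, mul(SZ, SZ)), SSZ)))))
  [19] S(S(S(S(add(Z, mul(add(Z, mul(SZ, SZ)), SSZ))))))
  [20] S(S(S(S(mul(add(Z, mul(SZ, SZ)), SSZ)))))
  [21] S(S(S(S(mul(mul(SZ, SZ), SSZ)))))
  [22] S(S(S(S(mul(add(SZ, mul(Z, SZ)), SSZ)))))
  [23] S(S(S(S(mul(S(add(Z, mul(Z, SZ))), SSZ)))))
  [24] S(S(S(S(add(SSZ, mul(add(Z, mul(Z, SZ)), SSZ))))))
  [25] S(S(S(S(S(add(SZ, mul(add(Z, mul(Z, SZ)), SSZ)))))))
  [26] S(S(S(S(S(S(add(Z, mul(add(Z, mul(Z, SZ)), SSZ))))))))
  [27] S(S(S(S(S(S(mul(add(Z, mul(Z, SZ)), SSZ)))))))
  [28] S(S(S(S(S(S(mul(mul(Z, SZ), SSZ)))))))
  [29] S(S(S(S(S(S(mul(Z, SSZ)))))))
  [30] S^6(Z)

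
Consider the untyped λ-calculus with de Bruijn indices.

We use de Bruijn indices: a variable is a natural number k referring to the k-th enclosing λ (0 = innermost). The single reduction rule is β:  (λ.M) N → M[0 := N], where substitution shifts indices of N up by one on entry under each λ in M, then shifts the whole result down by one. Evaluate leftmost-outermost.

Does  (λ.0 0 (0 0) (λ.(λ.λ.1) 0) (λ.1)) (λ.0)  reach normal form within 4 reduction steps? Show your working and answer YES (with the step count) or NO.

  start: (λ.0 0 (0 0) (λ.(λ.λ.1) 0) (λ.1)) (λ.0)
  [1] (λ.0) (λ.0) ((λ.0) (λ.0)) (λ.(λ.λ.1) 0) (λ.λ.0)
  [2] (λ.0) ((λ.0) (λ.0)) (λ.(λ.λ.1) 0) (λ.λ.0)
  [3] (λ.0) (λ.0) (λ.(λ.λ.1) 0) (λ.λ.0)
  [4] (λ.0) (λ.(λ.λ.1) 0) (λ.λ.0)

Answer: NO — after 4 steps the term is (λ.0) (λ.(λ.λ.1) 0) (λ.λ.0), not yet normal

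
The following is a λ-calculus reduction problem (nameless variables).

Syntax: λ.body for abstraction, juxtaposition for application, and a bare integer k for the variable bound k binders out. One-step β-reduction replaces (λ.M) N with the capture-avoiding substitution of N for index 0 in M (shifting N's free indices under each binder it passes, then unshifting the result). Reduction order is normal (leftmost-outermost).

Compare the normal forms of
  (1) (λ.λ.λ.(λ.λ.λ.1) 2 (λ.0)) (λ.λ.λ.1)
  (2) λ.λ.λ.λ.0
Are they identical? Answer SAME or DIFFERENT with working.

Answer: SAME — A ⇓ λ.λ.λ.λ.0, B ⇓ λ.λ.λ.λ.0

Reduction:
Term A:
  start: (λ.λ.λ.(λ.λ.λ.1) 2 (λ.0)) (λ.λ.λ.1)
  [1] λ.λ.(λ.λ.λ.1) (λ.λ.λ.1) (λ.0)
  [2] λ.λ.(λ.λ.1) (λ.0)
  [3] λ.λ.λ.λ.0

Term B:
  start: λ.λ.λ.λ.0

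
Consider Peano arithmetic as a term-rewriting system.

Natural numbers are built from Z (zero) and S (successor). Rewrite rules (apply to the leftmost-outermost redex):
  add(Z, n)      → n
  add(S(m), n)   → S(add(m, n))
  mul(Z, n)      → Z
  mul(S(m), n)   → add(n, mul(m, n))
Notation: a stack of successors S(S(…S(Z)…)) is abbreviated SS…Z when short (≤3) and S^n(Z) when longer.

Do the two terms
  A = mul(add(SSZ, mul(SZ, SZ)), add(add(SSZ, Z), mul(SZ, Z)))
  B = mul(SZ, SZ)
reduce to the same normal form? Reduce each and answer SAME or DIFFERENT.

Answer: DIFFERENT — A ⇓ S^6(Z), B ⇓ SZ

Working:
Term A:
  start: mul(add(SSZ, mul(SZ, SZ)), add(add(SSZ, Z), mul(SZ, Z)))
  [1] mul(S(add(SZ, mul(SZ, SZ))), add(add(SSZ, Z), mul(SZ, Z)))
  [2] add(add(add(SSZ, Z), mul(SZ, Z)), mul(add(SZ, mul(SZ, SZ)), add(add(SSZ, Z), mul(SZ, Z))))
  [3] add(add(S(add(SZ, Z)), mul(SZ, Z)), mul(add(SZ, mul(SZ, SZ)), add(add(SSZ, Z), mul(SZ, Z))))
  [4] add(S(add(add(SZ, Z), mul(SZ, Z))), mul(add(SZ, mul(SZ, SZ)), add(add(SSZ, Z), mul(SZ, Z))))
  [5] S(add(add(add(SZ, Z), mul(SZ, Z)), mul(add(SZ, mul(SZ, SZ)), add(add(SSZ, Z), mul(SZ, Z)))))
  [6] S(add(add(S(add(Z, Z)), mul(SZ, Z)), mul(add(SZ, mul(SZ, SZ)), add(add(SSZ, Z), mul(SZ, Z)))))
  [7] S(add(S(add(add(Z, Z), mul(SZ, Z))), mul(add(SZ, mul(SZ, SZ)), add(add(SSZ, Z), mul(SZ, Z)))))
  [8] S(S(add(add(add(Z, Z), mul(SZ, Z)), mul(add(SZ, mul(SZ, SZ)), add(add(SSZ, Z), mul(SZ, Z))))))
  [9] S(S(add(add(Z, mul(SZ, Z)), mul(add(SZ, mul(SZ, SZ)), add(add(SSZ, Z), mul(SZ, Z))))))
  [10] S(S(add(mul(SZ, Z), mul(add(SZ, mul(SZ, SZ)), add(add(SSZ, Z), mul(SZ, Z))))))
  [11] S(S(add(add(Z, mul(Z, Z)), mul(add(SZ, mul(SZ, SZ)), add(add(SSZ, Z), mul(SZ, Z))))))
  [12] S(S(add(mul(Z, Z), mul(add(SZ, mul(SZ, SZ)), add(add(SSZ, Z), mul(SZ, Z))))))
  [13] S(S(add(Z, mul(add(SZ, mul(SZ, SZ)), add(add(SSZ, Z), mul(SZ, Z))))))
  [14] S(S(mul(add(SZ, mul(SZ, SZ)), add(add(SSZ, Z), mul(SZ, Z)))))
  [15] S(S(mul(S(add(Z, mul(SZ, SZ))), add(add(SSZ, Z), mul(SZ, Z)))))
  [16] S(S(add(add(add(SSZ, Z), mul(SZ, Z)), mul(add(Z, mul(SZ, SZ)), add(add(SSZ, Z), mul(SZ, Z))))))
  [17] S(S(add(add(S(add(SZ, Z)), mul(SZ, Z)), mul(add(Z, mul(SZ, SZ)), add(add(SSZ, Z), mul(SZ, Z))))))
  [18] S(S(add(S(add(add(SZ, Z), mul(SZ, Z))), mul(add(Z, mul(SZ, SZ)), add(add(SSZ, Z), mul(SZ, Z))))))
  [19] S(S(S(add(add(add(SZ, Z), mul(SZ, Z)), mul(add(Z, mul(SZ, SZ)), add(add(SSZ, Z), mul(SZ, Z)))))))
  [20] S(S(S(add(add(S(add(Z, Z)), mul(SZ, Z)), mul(add(Z, mul(SZ, SZ)), add(add(SSZ, Z), mul(SZ, Z)))))))
  [21] S(S(S(add(S(add(add(Z, Z), mul(SZ, Z))), mul(add(Z, mul(SZ, SZ)), add(add(SSZ, Z), mul(SZ, Z)))))))
  [22] S(S(S(S(add(add(add(Z, Z), mul(SZ, Z)), mul(add(Z, mul(SZ, SZ)), add(add(SSZ, Z), mul(SZ, Z))))))))
  [23] S(S(S(S(add(add(Z, mul(SZ, Z)), mul(add(Z, mul(SZ, SZ)), add(add(SSZ, Z), mul(SZ, Z))))))))
  [24] S(S(S(S(add(mul(SZ, Z), mul(add(Z, mul(SZ, SZ)), add(add(SSZ, Z), mul(SZ, Z))))))))
  [25] S(S(S(S(add(add(Z, mul(Z, Z)), mul(add(Z, mul(SZ, SZ)), add(add(SSZ, Z), mul(SZ, Z))))))))
  [26] S(S(S(S(add(mul(Z, Z), mul(add(Z, mul(SZ, SZ)), add(add(SSZ, Z), mul(SZ, Z))))))))
  [27] S(S(S(S(add(Z, mul(add(Z, mul(SZ, SZ)), add(add(SSZ, Z), mul(SZ, Z))))))))
  [28] S(S(S(S(mul(add(Z, mul(SZ, SZ)), add(add(SSZ, Z), mul(SZ, Z)))))))
  [29] S(S(S(S(mul(mul(SZ, SZ), add(add(SSZ, Z), mul(SZ, Z)))))))
  [30] S(S(S(S(mul(add(SZ, mul(Z, SZ)), add(add(SSZ, Z), mul(SZ, Z)))))))
  [31] S(S(S(S(mul(S(add(Z, mul(Z, SZ))), add(add(SSZ, Z), mul(SZ, Z)))))))
  [32] S(S(S(S(add(add(add(SSZ, Z), mul(SZ, Z)), mul(add(Z, mul(Z, SZ)), add(add(SSZ, Z), mul(SZ, Z))))))))
  [33] S(S(S(S(add(add(S(add(SZ, Z)), mul(SZ, Z)), mul(add(Z, mul(Z, SZ)), add(add(SSZ, Z), mul(SZ, Z))))))))
  [34] S(S(S(S(add(S(add(add(SZ, Z), mul(SZ, Z))), mul(add(Z, mul(Z, SZ)), add(add(SSZ, Z), mul(SZ, Z))))))))
  [35] S(S(S(S(S(add(add(add(SZ, Z), mul(SZ, Z)), mul(add(Z, mul(Z, SZ)), add(add(SSZ, Z), mul(SZ, Z)))))))))
  [36] S(S(S(S(S(add(add(S(add(Z, Z)), mul(SZ, Z)), mul(add(Z, mul(Z, SZ)), add(add(SSZ, Z), mul(SZ, Z)))))))))
  [37] S(S(S(S(S(add(S(add(add(Z, Z), mul(SZ, Z))), mul(add(Z, mul(Z, SZ)), add(add(SSZ, Z), mul(SZ, Z)))))))))
  [38] S(S(S(S(S(S(add(add(add(Z, Z), mul(SZ, Z)), mul(add(Z, mul(Z, SZ)), add(add(SSZ, Z), mul(SZ, Z))))))))))
  [39] S(S(S(S(S(S(add(add(Z, mul(SZ, Z)), mul(add(Z, mul(Z, SZ)), add(add(SSZ, Z), mul(SZ, Z))))))))))
  [40] S(S(S(S(S(S(add(mul(SZ, Z), mul(add(Z, mul(Z, SZ)), add(add(SSZ, Z), mul(SZ, Z))))))))))
  [41] S(S(S(S(S(S(add(add(Z, mul(Z, Z)), mul(add(Z, mul(Z, SZ)), add(add(SSZ, Z), mul(SZ, Z))))))))))
  [42] S(S(S(S(S(S(add(mul(Z, Z), mul(add(Z, mul(Z, SZ)), add(add(SSZ, Z), mul(SZ, Z))))))))))
  [43] S(S(S(S(S(S(add(Z, mul(add(Z, mul(Z, SZ)), add(add(SSZ, Z), mul(SZ, Z))))))))))
  [44] S(S(S(S(S(S(mul(add(Z, mul(Z, SZ)), add(add(SSZ, Z), mul(SZ, Z)))))))))
  [45] S(S(S(S(S(S(mul(mul(Z, SZ), add(add(SSZ, Z), mul(SZ, Z)))))))))
  [46] S(S(S(S(S(S(mul(Z, add(add(SSZ, Z), mul(SZ, Z)))))))))
  [47] S^6(Z)

Term B:
  start: mul(SZ, SZ)
  [1] add(SZ, mul(Z, SZ))
  [2] S(add(Z, mul(Z, SZ)))
  [3] S(mul(Z, SZ))
  [4] SZ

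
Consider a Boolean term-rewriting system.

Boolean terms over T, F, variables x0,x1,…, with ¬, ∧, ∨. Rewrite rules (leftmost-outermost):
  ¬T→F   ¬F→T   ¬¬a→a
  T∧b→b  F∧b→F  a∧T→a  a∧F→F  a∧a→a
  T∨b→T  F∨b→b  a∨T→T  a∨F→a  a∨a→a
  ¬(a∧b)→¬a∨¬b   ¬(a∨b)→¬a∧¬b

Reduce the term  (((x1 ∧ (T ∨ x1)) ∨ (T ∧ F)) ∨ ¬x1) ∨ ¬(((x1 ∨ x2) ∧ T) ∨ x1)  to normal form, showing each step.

  start: (((x1 ∧ (T ∨ x1)) ∨ (T ∧ F)) ∨ ¬x1) ∨ ¬(((x1 ∨ x2) ∧ T) ∨ x1)
  [1] (((x1 ∧ T) ∨ (T ∧ F)) ∨ ¬x1) ∨ ¬(((x1 ∨ x2) ∧ T) ∨ x1)
  [2] ((x1 ∨ (T ∧ F)) ∨ ¬x1) ∨ ¬(((x1 ∨ x2) ∧ T) ∨ x1)
  [3] ((x1 ∨ F) ∨ ¬x1) ∨ ¬(((x1 ∨ x2) ∧ T) ∨ x1)
  [4] (x1 ∨ ¬x1) ∨ ¬(((x1 ∨ x2) ∧ T) ∨ x1)
  [5] (x1 ∨ ¬x1) ∨ (¬((x1 ∨ x2) ∧ T) ∧ ¬x1)
  [6] (x1 ∨ ¬x1) ∨ ((¬(x1 ∨ x2) ∨ ¬T) ∧ ¬x1)
  [7] (x1 ∨ ¬x1) ∨ (((¬x1 ∧ ¬x2) ∨ ¬T) ∧ ¬x1)
  [8] (x1 ∨ ¬x1) ∨ (((¬x1 ∧ ¬x2) ∨ F) ∧ ¬x1)
  [9] (x1 ∨ ¬x1) ∨ ((¬x1 ∧ ¬x2) ∧ ¬x1)

Answer: normal form = (x1 ∨ ¬x1) ∨ ((¬x1 ∧ ¬x2) ∧ ¬x1)  (in 9 steps)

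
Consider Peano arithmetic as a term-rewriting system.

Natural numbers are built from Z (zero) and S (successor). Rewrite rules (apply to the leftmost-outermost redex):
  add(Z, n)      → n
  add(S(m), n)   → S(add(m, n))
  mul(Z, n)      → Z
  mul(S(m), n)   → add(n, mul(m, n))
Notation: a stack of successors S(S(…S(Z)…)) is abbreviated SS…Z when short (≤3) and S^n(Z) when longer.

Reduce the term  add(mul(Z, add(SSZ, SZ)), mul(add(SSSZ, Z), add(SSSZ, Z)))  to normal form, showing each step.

Answer: normal form = S^9(Z)  (in 34 steps)

Reduction:
  start: add(mul(Z, add(SSZ, SZ)), mul(add(SSSZ, Z), add(SSSZ, Z)))
  [1] add(Z, mul(add(SSSZ, Z), add(SSSZ, Z)))
  [2] mul(add(SSSZ, Z), add(SSSZ, Z))
  [3] mul(S(add(SSZ, Z)), add(SSSZ, Z))
  [4] add(add(SSSZ, Z), mul(add(SSZ, Z), add(SSSZ, Z)))
  [5] add(S(add(SSZ, Z)), mul(add(SSZ, Z), add(SSSZ, Z)))
  [6] S(add(add(SSZ, Z), mul(add(SSZ, Z), add(SSSZ, Z))))
  [7] S(add(S(add(SZ, Z)), mul(add(SSZ, Z), add(SSSZ, Z))))
  [8] S(S(add(add(SZ, Z), mul(add(SSZ, Z), add(SSSZ, Z)))))
  [9] S(S(add(S(add(Z, Z)), mul(add(SSZ, Z), add(SSSZ, Z)))))
  [10] S(S(S(add(add(Z, Z), mul(add(SSZ, Z), add(SSSZ, Z))))))
  [11] S(S(S(add(Z, mul(add(SSZ, Z), add(SSSZ, Z))))))
  [12] S(S(S(mul(add(SSZ, Z), add(SSSZ, Z)))))
  [13] S(S(S(mul(S(add(SZ, Z)), add(SSSZ, Z)))))
  [14] S(S(S(add(add(SSSZ, Z), mul(add(SZ, Z), add(SSSZ, Z))))))
  [15] S(S(S(add(S(add(SSZ, Z)), mul(add(SZ, Z), add(SSSZ, Z))))))
  [16] S(S(S(S(add(add(SSZ, Z), mul(add(SZ, Z), add(SSSZ, Z)))))))
  [17] S(S(S(S(add(S(add(SZ, Z)), mul(add(SZ, Z), add(SSSZ, Z)))))))
  [18] S(S(S(S(S(add(add(SZ, Z), mul(add(SZ, Z), add(SSSZ, Z))))))))
  [19] S(S(S(S(S(add(S(add(Z, Z)), mul(add(SZ, Z), add(SSSZ, Z))))))))
  [20] S(S(S(S(S(S(add(add(Z, Z), mul(add(SZ, Z), add(SSSZ, Z)))))))))
  [21] S(S(S(S(S(S(add(Z, mul(add(SZ, Z), add(SSSZ, Z)))))))))
  [22] S(S(S(S(S(S(mul(add(SZ, Z), add(SSSZ, Z))))))))
  [23] S(S(S(S(S(S(mul(S(add(Z, Z)), add(SSSZ, Z))))))))
  [24] S(S(S(S(S(S(add(add(SSSZ, Z), mul(add(Z, Z), add(SSSZ, Z)))))))))
  [25] S(S(S(S(S(S(add(S(add(SSZ, Z)), mul(add(Z, Z), add(SSSZ, Z)))))))))
  [26] S(S(S(S(S(S(S(add(add(SSZ, Z), mul(add(Z, Z), add(SSSZ, Z))))))))))
  [27] S(S(S(S(S(S(S(add(S(add(SZ, Z)), mul(add(Z, Z), add(SSSZ, Z))))))))))
  [28] S(S(S(S(S(S(S(S(add(add(SZ, Z), mul(add(Z, Z), add(SSSZ, Z)))))))))))
  [29] S(S(S(S(S(S(S(S(add(S(add(Z, Z)), mul(add(Z, Z), add(SSSZ, Z)))))))))))
  [30] S(S(S(S(S(S(S(S(S(add(add(Z, Z), mul(add(Z, Z), add(SSSZ, Z))))))))))))
  [31] S(S(S(S(S(S(S(S(S(add(Z, mul(add(Z, Z), add(SSSZ, Z))))))))))))
  [32] S(S(S(S(S(S(S(S(S(mul(add(Z, Z), add(SSSZ, Z)))))))))))
  [33] S(S(S(S(S(S(S(S(S(mul(Z, add(SSSZ, Z)))))))))))
  [34] S^9(Z)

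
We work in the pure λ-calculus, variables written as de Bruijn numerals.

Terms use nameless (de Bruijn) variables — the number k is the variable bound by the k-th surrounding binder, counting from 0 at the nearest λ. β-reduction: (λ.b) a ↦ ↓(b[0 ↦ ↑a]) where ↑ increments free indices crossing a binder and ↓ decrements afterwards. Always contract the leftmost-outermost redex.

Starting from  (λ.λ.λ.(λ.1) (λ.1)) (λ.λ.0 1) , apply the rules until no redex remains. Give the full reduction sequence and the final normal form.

  start: (λ.λ.λ.(λ.1) (λ.1)) (λ.λ.0 1)
  →1  λ.λ.(λ.1) (λ.1)
  →2  λ.λ.0

Answer: normal form = λ.λ.0  (in 2 steps)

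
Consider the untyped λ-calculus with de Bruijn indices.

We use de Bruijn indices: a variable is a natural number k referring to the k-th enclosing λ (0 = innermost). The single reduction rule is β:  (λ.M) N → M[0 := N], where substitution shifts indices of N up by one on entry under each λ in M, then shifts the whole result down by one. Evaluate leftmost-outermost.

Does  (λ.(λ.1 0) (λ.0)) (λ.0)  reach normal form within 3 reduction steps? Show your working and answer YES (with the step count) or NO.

  start: (λ.(λ.1 0) (λ.0)) (λ.0)
  →1  (λ.(λ.0) 0) (λ.0)
  →2  (λ.0) (λ.0)
  →3  λ.0

Answer: YES — reaches normal form λ.0 in 3 ≤ 3 steps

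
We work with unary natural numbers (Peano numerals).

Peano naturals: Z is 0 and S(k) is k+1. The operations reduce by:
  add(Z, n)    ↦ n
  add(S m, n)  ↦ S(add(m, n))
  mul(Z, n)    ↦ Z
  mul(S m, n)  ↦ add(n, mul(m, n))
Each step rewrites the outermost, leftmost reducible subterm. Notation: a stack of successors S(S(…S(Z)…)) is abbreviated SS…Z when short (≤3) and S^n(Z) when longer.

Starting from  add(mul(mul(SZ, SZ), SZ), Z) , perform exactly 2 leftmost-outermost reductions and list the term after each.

  start: add(mul(mul(SZ, SZ), SZ), Z)
  [1] add(mul(add(SZ, mul(Z, SZ)), SZ), Z)
  [2] add(mul(S(add(Z, mul(Z, SZ))), SZ), Z)

Answer: after 2 steps: add(mul(S(add(Z, mul(Z, SZ))), SZ), Z)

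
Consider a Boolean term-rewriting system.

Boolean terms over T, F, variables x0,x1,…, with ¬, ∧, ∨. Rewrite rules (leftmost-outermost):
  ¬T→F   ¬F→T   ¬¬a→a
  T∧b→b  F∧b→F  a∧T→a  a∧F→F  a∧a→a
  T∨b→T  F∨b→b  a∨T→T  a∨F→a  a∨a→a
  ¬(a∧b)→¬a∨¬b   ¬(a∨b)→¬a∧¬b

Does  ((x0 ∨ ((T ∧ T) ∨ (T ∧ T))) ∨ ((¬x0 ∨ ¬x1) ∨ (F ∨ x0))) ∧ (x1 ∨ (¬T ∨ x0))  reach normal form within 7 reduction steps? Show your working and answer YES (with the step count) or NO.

  start: ((x0 ∨ ((T ∧ T) ∨ (T ∧ T))) ∨ ((¬x0 ∨ ¬x1) ∨ (F ∨ x0))) ∧ (x1 ∨ (¬T ∨ x0))
  step 1: ((x0 ∨ (T ∧ T)) ∨ ((¬x0 ∨ ¬x1) ∨ (F ∨ x0))) ∧ (x1 ∨ (¬T ∨ x0))
  step 2: ((x0 ∨ T) ∨ ((¬x0 ∨ ¬x1) ∨ (F ∨ x0))) ∧ (x1 ∨ (¬T ∨ x0))
  step 3: (T ∨ ((¬x0 ∨ ¬x1) ∨ (F ∨ x0))) ∧ (x1 ∨ (¬T ∨ x0))
  step 4: T ∧ (x1 ∨ (¬T ∨ x0))
  step 5: x1 ∨ (¬T ∨ x0)
  step 6: x1 ∨ (F ∨ x0)
  step 7: x1 ∨ x0

Answer: YES — reaches normal form x1 ∨ x0 in 7 ≤ 7 steps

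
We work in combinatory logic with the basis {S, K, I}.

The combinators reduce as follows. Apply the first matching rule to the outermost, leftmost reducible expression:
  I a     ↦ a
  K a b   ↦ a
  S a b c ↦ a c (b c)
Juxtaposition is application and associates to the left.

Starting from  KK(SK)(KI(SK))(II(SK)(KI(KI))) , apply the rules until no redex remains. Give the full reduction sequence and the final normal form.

Answer: normal form = I  (in 3 steps)

Reduction:
  start: KK(SK)(KI(SK))(II(SK)(KI(KI)))
  [1] K(KI(SK))(II(SK)(KI(KI)))
  [2] KI(SK)
  [3] I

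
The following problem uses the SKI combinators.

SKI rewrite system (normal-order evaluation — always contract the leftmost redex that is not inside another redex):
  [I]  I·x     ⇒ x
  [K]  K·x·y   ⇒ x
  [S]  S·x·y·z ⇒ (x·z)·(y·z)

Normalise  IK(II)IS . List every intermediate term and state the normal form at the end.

  start: IK(II)IS
  →1  K(II)IS
  →2  IIS
  →3  IS
  →4  S

Answer: normal form = S  (in 4 steps)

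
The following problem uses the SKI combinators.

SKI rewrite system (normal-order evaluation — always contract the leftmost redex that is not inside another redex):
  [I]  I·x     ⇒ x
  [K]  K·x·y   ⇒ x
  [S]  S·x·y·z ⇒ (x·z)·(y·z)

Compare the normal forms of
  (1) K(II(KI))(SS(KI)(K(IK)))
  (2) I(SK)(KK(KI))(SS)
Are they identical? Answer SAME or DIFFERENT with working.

Answer: DIFFERENT — A ⇓ KI, B ⇓ SS

Derivation:
Term A:
  start: K(II(KI))(SS(KI)(K(IK)))
  →1  II(KI)
  →2  I(KI)
  →3  KI

Term B:
  start: I(SK)(KK(KI))(SS)
  →1  SK(KK(KI))(SS)
  →2  K(SS)(KK(KI)(SS))
  →3  SS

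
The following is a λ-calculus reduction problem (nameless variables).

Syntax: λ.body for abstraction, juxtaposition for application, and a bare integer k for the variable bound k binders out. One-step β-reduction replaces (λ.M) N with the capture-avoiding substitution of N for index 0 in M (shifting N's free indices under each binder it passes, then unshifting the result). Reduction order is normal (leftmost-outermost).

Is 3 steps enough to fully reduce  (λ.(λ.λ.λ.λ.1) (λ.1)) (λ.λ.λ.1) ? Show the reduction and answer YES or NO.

  start: (λ.(λ.λ.λ.λ.1) (λ.1)) (λ.λ.λ.1)
  step 1: (λ.λ.λ.λ.1) (λ.λ.λ.λ.1)
  step 2: λ.λ.λ.1

Answer: YES — reaches normal form λ.λ.λ.1 in 2 ≤ 3 steps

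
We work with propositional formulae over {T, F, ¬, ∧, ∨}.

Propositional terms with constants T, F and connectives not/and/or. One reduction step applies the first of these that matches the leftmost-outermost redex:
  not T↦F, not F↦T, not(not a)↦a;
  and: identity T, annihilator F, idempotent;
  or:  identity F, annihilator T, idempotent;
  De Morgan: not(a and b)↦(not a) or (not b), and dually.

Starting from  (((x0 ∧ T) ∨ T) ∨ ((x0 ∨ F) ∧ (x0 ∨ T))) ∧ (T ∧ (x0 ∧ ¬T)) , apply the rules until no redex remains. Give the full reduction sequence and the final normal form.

Answer: normal form = F  (in 6 steps)

Reduction:
  start: (((x0 ∧ T) ∨ T) ∨ ((x0 ∨ F) ∧ (x0 ∨ T))) ∧ (T ∧ (x0 ∧ ¬T))
  step 1: (T ∨ ((x0 ∨ F) ∧ (x0 ∨ T))) ∧ (T ∧ (x0 ∧ ¬T))
  step 2: T ∧ (T ∧ (x0 ∧ ¬T))
  step 3: T ∧ (x0 ∧ ¬T)
  step 4: x0 ∧ ¬T
  step 5: x0 ∧ F
  step 6: F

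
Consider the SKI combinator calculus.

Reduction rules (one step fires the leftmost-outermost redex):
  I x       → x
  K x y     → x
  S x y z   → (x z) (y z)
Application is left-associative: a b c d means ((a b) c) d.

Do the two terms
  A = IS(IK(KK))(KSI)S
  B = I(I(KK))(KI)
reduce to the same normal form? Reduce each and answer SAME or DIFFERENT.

Answer: SAME — A ⇓ K, B ⇓ K

Reduction:
Term A:
  start: IS(IK(KK))(KSI)S
  →1  S(IK(KK))(KSI)S
  →2  IK(KK)S(KSIS)
  →3  K(KK)S(KSIS)
  →4  KK(KSIS)
  →5  K

Term B:
  start: I(I(KK))(KI)
  →1  I(KK)(KI)
  →2  KK(KI)
  →3  K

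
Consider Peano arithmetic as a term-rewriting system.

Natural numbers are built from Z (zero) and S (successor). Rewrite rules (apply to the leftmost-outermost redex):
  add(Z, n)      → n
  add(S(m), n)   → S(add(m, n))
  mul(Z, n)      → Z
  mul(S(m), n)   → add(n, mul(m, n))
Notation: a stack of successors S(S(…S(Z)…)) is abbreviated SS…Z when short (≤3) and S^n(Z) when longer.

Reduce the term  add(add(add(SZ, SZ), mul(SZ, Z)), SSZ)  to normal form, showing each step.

Answer: normal form = S^4(Z)  (in 11 steps)

Working:
  start: add(add(add(SZ, SZ), mul(SZ, Z)), SSZ)
  →1  add(add(S(add(Z, SZ)), mul(SZ, Z)), SSZ)
  →2  add(S(add(add(Z, SZ), mul(SZ, Z))), SSZ)
  →3  S(add(add(add(Z, SZ), mul(SZ, Z)), SSZ))
  →4  S(add(add(SZ, mul(SZ, Z)), SSZ))
  →5  S(add(S(add(Z, mul(SZ, Z))), SSZ))
  →6  S(S(add(add(Z, mul(SZ, Z)), SSZ)))
  →7  S(S(add(mul(SZ, Z), SSZ)))
  →8  S(S(add(add(Z, mul(Z, Z)), SSZ)))
  →9  S(S(add(mul(Z, Z), SSZ)))
  →10  S(S(add(Z, SSZ)))
  →11  S^4(Z)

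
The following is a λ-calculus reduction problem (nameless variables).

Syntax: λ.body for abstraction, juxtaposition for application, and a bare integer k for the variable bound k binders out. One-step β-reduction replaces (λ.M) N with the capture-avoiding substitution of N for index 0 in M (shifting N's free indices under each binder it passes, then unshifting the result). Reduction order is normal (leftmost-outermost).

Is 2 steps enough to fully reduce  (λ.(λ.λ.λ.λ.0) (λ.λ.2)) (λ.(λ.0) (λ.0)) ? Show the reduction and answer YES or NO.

Answer: YES — reaches normal form λ.λ.λ.0 in 2 ≤ 2 steps

Reduction:
  start: (λ.(λ.λ.λ.λ.0) (λ.λ.2)) (λ.(λ.0) (λ.0))
  →1  (λ.λ.λ.λ.0) (λ.λ.λ.(λ.0) (λ.0))
  →2  λ.λ.λ.0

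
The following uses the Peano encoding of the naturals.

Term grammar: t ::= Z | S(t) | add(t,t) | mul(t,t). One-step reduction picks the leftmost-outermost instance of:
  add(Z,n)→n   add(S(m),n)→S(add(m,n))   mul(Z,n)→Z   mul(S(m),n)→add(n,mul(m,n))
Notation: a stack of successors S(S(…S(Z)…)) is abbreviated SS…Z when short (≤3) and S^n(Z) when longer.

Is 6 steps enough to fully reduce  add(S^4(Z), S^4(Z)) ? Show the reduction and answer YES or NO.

Answer: YES — reaches normal form S^8(Z) in 5 ≤ 6 steps

Derivation:
  start: add(S^4(Z), S^4(Z))
  →1  S(add(SSSZ, S^4(Z)))
  →2  S(S(add(SSZ, S^4(Z))))
  →3  S(S(S(add(SZ, S^4(Z)))))
  →4  S(S(S(S(add(Z, S^4(Z))))))
  →5  S^8(Z)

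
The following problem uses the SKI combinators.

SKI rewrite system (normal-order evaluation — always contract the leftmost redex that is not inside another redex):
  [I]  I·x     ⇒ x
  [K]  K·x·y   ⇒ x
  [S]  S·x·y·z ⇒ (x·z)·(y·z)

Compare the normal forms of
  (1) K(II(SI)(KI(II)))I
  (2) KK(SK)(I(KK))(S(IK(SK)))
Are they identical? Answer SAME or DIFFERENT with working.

Answer: DIFFERENT — A ⇓ SII, B ⇓ KK

Working:
Term A:
  start: K(II(SI)(KI(II)))I
  [1] II(SI)(KI(II))
  [2] I(SI)(KI(II))
  [3] SI(KI(II))
  [4] SII

Term B:
  start: KK(SK)(I(KK))(S(IK(SK)))
  [1] K(I(KK))(S(IK(SK)))
  [2] I(KK)
  [3] KK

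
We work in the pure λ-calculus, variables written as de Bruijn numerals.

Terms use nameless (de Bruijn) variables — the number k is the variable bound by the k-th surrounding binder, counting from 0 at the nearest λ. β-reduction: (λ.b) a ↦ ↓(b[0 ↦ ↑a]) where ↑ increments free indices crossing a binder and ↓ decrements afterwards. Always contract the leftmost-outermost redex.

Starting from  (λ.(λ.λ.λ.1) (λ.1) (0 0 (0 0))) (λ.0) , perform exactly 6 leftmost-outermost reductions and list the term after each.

  start: (λ.(λ.λ.λ.1) (λ.1) (0 0 (0 0))) (λ.0)
  →1  (λ.λ.λ.1) (λ.λ.0) ((λ.0) (λ.0) ((λ.0) (λ.0)))
  →2  (λ.λ.1) ((λ.0) (λ.0) ((λ.0) (λ.0)))
  →3  λ.(λ.0) (λ.0) ((λ.0) (λ.0))
  →4  λ.(λ.0) ((λ.0) (λ.0))
  →5  λ.(λ.0) (λ.0)
  →6  λ.λ.0

Answer: after 6 steps: λ.λ.0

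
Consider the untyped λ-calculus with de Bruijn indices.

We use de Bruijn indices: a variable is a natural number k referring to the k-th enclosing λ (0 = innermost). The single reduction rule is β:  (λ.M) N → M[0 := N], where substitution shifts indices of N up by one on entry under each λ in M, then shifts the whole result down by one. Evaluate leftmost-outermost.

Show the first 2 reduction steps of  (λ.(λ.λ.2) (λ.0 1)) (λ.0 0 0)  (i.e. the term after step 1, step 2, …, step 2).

  start: (λ.(λ.λ.2) (λ.0 1)) (λ.0 0 0)
  →1  (λ.λ.λ.0 0 0) (λ.0 (λ.0 0 0))
  →2  λ.λ.0 0 0

Answer: after 2 steps: λ.λ.0 0 0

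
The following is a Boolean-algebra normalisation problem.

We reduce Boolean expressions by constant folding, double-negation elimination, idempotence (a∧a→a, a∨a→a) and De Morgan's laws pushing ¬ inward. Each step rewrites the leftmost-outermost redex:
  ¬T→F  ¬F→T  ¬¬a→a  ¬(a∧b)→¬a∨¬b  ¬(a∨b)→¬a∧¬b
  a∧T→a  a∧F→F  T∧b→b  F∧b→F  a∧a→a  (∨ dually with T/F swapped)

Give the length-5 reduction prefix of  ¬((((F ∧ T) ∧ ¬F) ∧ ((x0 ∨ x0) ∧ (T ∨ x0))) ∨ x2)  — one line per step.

  start: ¬((((F ∧ T) ∧ ¬F) ∧ ((x0 ∨ x0) ∧ (T ∨ x0))) ∨ x2)
  step 1: ¬(((F ∧ T) ∧ ¬F) ∧ ((x0 ∨ x0) ∧ (T ∨ x0))) ∧ ¬x2
  step 2: (¬((F ∧ T) ∧ ¬F) ∨ ¬((x0 ∨ x0) ∧ (T ∨ x0))) ∧ ¬x2
  step 3: ((¬(F ∧ T) ∨ ¬¬F) ∨ ¬((x0 ∨ x0) ∧ (T ∨ x0))) ∧ ¬x2
  step 4: (((¬F ∨ ¬T) ∨ ¬¬F) ∨ ¬((x0 ∨ x0) ∧ (T ∨ x0))) ∧ ¬x2
  step 5: (((T ∨ ¬T) ∨ ¬¬F) ∨ ¬((x0 ∨ x0) ∧ (T ∨ x0))) ∧ ¬x2

Answer: after 5 steps: (((T ∨ ¬T) ∨ ¬¬F) ∨ ¬((x0 ∨ x0) ∧ (T ∨ x0))) ∧ ¬x2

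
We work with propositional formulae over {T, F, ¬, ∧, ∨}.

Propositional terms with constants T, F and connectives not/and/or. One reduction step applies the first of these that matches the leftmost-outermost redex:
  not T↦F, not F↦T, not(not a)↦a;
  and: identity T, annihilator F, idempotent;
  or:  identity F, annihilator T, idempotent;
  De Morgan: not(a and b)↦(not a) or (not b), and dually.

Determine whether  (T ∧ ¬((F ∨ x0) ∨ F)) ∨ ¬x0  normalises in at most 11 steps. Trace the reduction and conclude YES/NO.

  start: (T ∧ ¬((F ∨ x0) ∨ F)) ∨ ¬x0
  step 1: ¬((F ∨ x0) ∨ F) ∨ ¬x0
  step 2: (¬(F ∨ x0) ∧ ¬F) ∨ ¬x0
  step 3: ((¬F ∧ ¬x0) ∧ ¬F) ∨ ¬x0
  step 4: ((T ∧ ¬x0) ∧ ¬F) ∨ ¬x0
  step 5: (¬x0 ∧ ¬F) ∨ ¬x0
  step 6: (¬x0 ∧ T) ∨ ¬x0
  step 7: ¬x0 ∨ ¬x0
  step 8: ¬x0

Answer: YES — reaches normal form ¬x0 in 8 ≤ 11 steps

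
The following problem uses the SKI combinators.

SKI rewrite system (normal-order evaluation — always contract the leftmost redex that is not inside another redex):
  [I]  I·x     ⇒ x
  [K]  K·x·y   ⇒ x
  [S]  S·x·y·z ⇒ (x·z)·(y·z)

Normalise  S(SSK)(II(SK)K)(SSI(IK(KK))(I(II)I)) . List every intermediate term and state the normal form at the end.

  start: S(SSK)(II(SK)K)(SSI(IK(KK))(I(II)I))
  [1] SSK(SSI(IK(KK))(I(II)I))(II(SK)K(SSI(IK(KK))(I(II)I)))
  [2] S(SSI(IK(KK))(I(II)I))(K(SSI(IK(KK))(I(II)I)))(II(SK)K(SSI(IK(KK))(I(II)I)))
  [3] SSI(IK(KK))(I(II)I)(II(SK)K(SSI(IK(KK))(I(II)I)))(K(SSI(IK(KK))(I(II)I))(II(SK)K(SSI(IK(KK))(I(II)I))))
  [4] S(IK(KK))(I(IK(KK)))(I(II)I)(II(SK)K(SSI(IK(KK))(I(II)I)))(K(SSI(IK(KK))(I(II)I))(II(SK)K(SSI(IK(KK))(I(II)I))))
  [5] IK(KK)(I(II)I)(I(IK(KK))(I(II)I))(II(SK)K(SSI(IK(KK))(I(II)I)))(K(SSI(IK(KK))(I(II)I))(II(SK)K(SSI(IK(KK))(I(II)I))))
  [6] K(KK)(I(II)I)(I(IK(KK))(I(II)I))(II(SK)K(SSI(IK(KK))(I(II)I)))(K(SSI(IK(KK))(I(II)I))(II(SK)K(SSI(IK(KK))(I(II)I))))
  [7] KK(I(IK(KK))(I(II)I))(II(SK)K(SSI(IK(KK))(I(II)I)))(K(SSI(IK(KK))(I(II)I))(II(SK)K(SSI(IK(KK))(I(II)I))))
  [8] K(II(SK)K(SSI(IK(KK))(I(II)I)))(K(SSI(IK(KK))(I(II)I))(II(SK)K(SSI(IK(KK))(I(II)I))))
  [9] II(SK)K(SSI(IK(KK))(I(II)I))
  [10] I(SK)K(SSI(IK(KK))(I(II)I))
  [11] SKK(SSI(IK(KK))(I(II)I))
  [12] K(SSI(IK(KK))(I(II)I))(K(SSI(IK(KK))(I(II)I)))
  [13] SSI(IK(KK))(I(II)I)
  [14] S(IK(KK))(I(IK(KK)))(I(II)I)
  [15] IK(KK)(I(II)I)(I(IK(KK))(I(II)I))
  [16] K(KK)(I(II)I)(I(IK(KK))(I(II)I))
  [17] KK(I(IK(KK))(I(II)I))
  [18] K

Answer: normal form = K  (in 18 steps)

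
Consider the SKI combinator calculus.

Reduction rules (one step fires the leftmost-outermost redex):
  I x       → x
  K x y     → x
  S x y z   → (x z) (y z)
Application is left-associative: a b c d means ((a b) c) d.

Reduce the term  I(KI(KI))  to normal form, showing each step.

Answer: normal form = I  (in 2 steps)

Reduction:
  start: I(KI(KI))
  step 1: KI(KI)
  step 2: I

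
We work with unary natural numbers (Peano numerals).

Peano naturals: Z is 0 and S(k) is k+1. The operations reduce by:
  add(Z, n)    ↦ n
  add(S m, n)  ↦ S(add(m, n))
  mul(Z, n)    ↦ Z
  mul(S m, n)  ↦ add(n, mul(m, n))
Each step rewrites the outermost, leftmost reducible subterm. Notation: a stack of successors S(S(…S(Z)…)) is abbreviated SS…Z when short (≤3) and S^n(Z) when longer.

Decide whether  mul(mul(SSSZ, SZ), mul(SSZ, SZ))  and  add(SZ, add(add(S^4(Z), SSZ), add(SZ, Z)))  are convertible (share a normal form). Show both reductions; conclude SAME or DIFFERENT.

Answer: DIFFERENT — A ⇓ S^6(Z), B ⇓ S^8(Z)

Reduction:
Term A:
  start: mul(mul(SSSZ, SZ), mul(SSZ, SZ))
  [1] mul(add(SZ, mul(SSZ, SZ)), mul(SSZ, SZ))
  [2] mul(S(add(Z, mul(SSZ, SZ))), mul(SSZ, SZ))
  [3] add(mul(SSZ, SZ), mul(add(Z, mul(SSZ, SZ)), mul(SSZ, SZ)))
  [4] add(add(SZ, mul(SZ, SZ)), mul(add(Z, mul(SSZ, SZ)), mul(SSZ, SZ)))
  [5] add(S(add(Z, mul(SZ, SZ))), mul(add(Z, mul(SSZ, SZ)), mul(SSZ, SZ)))
  [6] S(add(add(Z, mul(SZ, SZ)), mul(add(Z, mul(SSZ, SZ)), mul(SSZ, SZ))))
  [7] S(add(mul(SZ, SZ), mul(add(Z, mul(SSZ, SZ)), mul(SSZ, SZ))))
  [8] S(add(add(SZ, mul(Z, SZ)), mul(add(Z, mul(SSZ, SZ)), mul(SSZ, SZ))))
  [9] S(add(S(add(Z, mul(Z, SZ))), mul(add(Z, mul(SSZ, SZ)), mul(SSZ, SZ))))
  [10] S(S(add(add(Z, mul(Z, SZ)), mul(add(Z, mul(SSZ, SZ)), mul(SSZ, SZ)))))
  [11] S(S(add(mul(Z, SZ), mul(add(Z, mul(SSZ, SZ)), mul(SSZ, SZ)))))
  [12] S(S(add(Z, mul(add(Z, mul(SSZ, SZ)), mul(SSZ, SZ)))))
  [13] S(S(mul(add(Z, mul(SSZ, SZ)), mul(SSZ, SZ))))
  [14] S(S(mul(mul(SSZ, SZ), mul(SSZ, SZ))))
  [15] S(S(mul(add(SZ, mul(SZ, SZ)), mul(SSZ, SZ))))
  [16] S(S(mul(S(add(Z, mul(SZ, SZ))), mul(SSZ, SZ))))
  [17] S(S(add(mul(SSZ, SZ), mul(add(Z, mul(SZ, SZ)), mul(SSZ, SZ)))))
  [18] S(S(add(add(SZ, mul(SZ, SZ)), mul(add(Z, mul(SZ, SZ)), mul(SSZ, SZ)))))
  [19] S(S(add(S(add(Z, mul(SZ, SZ))), mul(add(Z, mul(SZ, SZ)), mul(SSZ, SZ)))))
  [20] S(S(S(add(add(Z, mul(SZ, SZ)), mul(add(Z, mul(SZ, SZ)), mul(SSZ, SZ))))))
  [21] S(S(S(add(mul(SZ, SZ), mul(add(Z, mul(SZ, SZ)), mul(SSZ, SZ))))))
  [22] S(S(S(add(add(SZ, mul(Z, SZ)), mul(add(Z, mul(SZ, SZ)), mul(SSZ, SZ))))))
  [23] S(S(S(add(S(add(Z, mul(Z, SZ))), mul(add(Z, mul(SZ, SZ)), mul(SSZ, SZ))))))
  [24] S(S(S(S(add(add(Z, mul(Z, SZ)), mul(add(Z, mul(SZ, SZ)), mul(SSZ, SZ)))))))
  [25] S(S(S(S(add(mul(Z, SZ), mul(add(Z, mul(SZ, SZ)), mul(SSZ, SZ)))))))
  [26] S(S(S(S(add(Z, mul(add(Z, mul(SZ, SZ)), mul(SSZ, SZ)))))))
  [27] S(S(S(S(mul(add(Z, mul(SZ, SZ)), mul(SSZ, SZ))))))
  [28] S(S(S(S(mul(mul(SZ, SZ), mul(SSZ, SZ))))))
  [29] S(S(S(S(mul(add(SZ, mul(Z, SZ)), mul(SSZ, SZ))))))
  [30] S(S(S(S(mul(S(add(Z, mul(Z, SZ))), mul(SSZ, SZ))))))
  [31] S(S(S(S(add(mul(SSZ, SZ), mul(add(Z, mul(Z, SZ)), mul(SSZ, SZ)))))))
  [32] S(S(S(S(add(add(SZ, mul(SZ, SZ)), mul(add(Z, mul(Z, SZ)), mul(SSZ, SZ)))))))
  [33] S(S(S(S(add(S(add(Z, mul(SZ, SZ))), mul(add(Z, mul(Z, SZ)), mul(SSZ, SZ)))))))
  [34] S(S(S(S(S(add(add(Z, mul(SZ, SZ)), mul(add(Z, mul(Z, SZ)), mul(SSZ, SZ))))))))
  [35] S(S(S(S(S(add(mul(SZ, SZ), mul(add(Z, mul(Z, SZ)), mul(SSZ, SZ))))))))
  [36] S(S(S(S(S(add(add(SZ, mul(Z, SZ)), mul(add(Z, mul(Z, SZ)), mul(SSZ, SZ))))))))
  [37] S(S(S(S(S(add(S(add(Z, mul(Z, SZ))), mul(add(Z, mul(Z, SZ)), mul(SSZ, SZ))))))))
  [38] S(S(S(S(S(S(add(add(Z, mul(Z, SZ)), mul(add(Z, mul(Z, SZ)), mul(SSZ, SZ)))))))))
  [39] S(S(S(S(S(S(add(mul(Z, SZ), mul(add(Z, mul(Z, SZ)), mul(SSZ, SZ)))))))))
  [40] S(S(S(S(S(S(add(Z, mul(add(Z, mul(Z, SZ)), mul(SSZ, SZ)))))))))
  [41] S(S(S(S(S(S(mul(add(Z, mul(Z, SZ)), mul(SSZ, SZ))))))))
  [42] S(S(S(S(S(S(mul(mul(Z, SZ), mul(SSZ, SZ))))))))
  [43] S(S(S(S(S(S(mul(Z, mul(SSZ, SZ))))))))
  [44] S^6(Z)

Term B:
  start: add(SZ, add(add(S^4(Z), SSZ), add(SZ, Z)))
  [1] S(add(Z, add(add(S^4(Z), SSZ), add(SZ, Z))))
  [2] S(add(add(S^4(Z), SSZ), add(SZ, Z)))
  [3] S(add(S(add(SSSZ, SSZ)), add(SZ, Z)))
  [4] S(S(add(add(SSSZ, SSZ), add(SZ, Z))))
  [5] S(S(add(S(add(SSZ, SSZ)), add(SZ, Z))))
  [6] S(S(S(add(add(SSZ, SSZ), add(SZ, Z)))))
  [7] S(S(S(add(S(add(SZ, SSZ)), add(SZ, Z)))))
  [8] S(S(S(S(add(add(SZ, SSZ), add(SZ, Z))))))
  [9] S(S(S(S(add(S(add(Z, SSZ)), add(SZ, Z))))))
  [10] S(S(S(S(S(add(add(Z, SSZ), add(SZ, Z)))))))
  [11] S(S(S(S(S(add(SSZ, add(SZ, Z)))))))
  [12] S(S(S(S(S(S(add(SZ, add(SZ, Z))))))))
  [13] S(S(S(S(S(S(S(add(Z, add(SZ, Z)))))))))
  [14] S(S(S(S(S(S(S(add(SZ, Z))))))))
  [15] S(S(S(S(S(S(S(S(add(Z, Z)))))))))
  [16] S^8(Z)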